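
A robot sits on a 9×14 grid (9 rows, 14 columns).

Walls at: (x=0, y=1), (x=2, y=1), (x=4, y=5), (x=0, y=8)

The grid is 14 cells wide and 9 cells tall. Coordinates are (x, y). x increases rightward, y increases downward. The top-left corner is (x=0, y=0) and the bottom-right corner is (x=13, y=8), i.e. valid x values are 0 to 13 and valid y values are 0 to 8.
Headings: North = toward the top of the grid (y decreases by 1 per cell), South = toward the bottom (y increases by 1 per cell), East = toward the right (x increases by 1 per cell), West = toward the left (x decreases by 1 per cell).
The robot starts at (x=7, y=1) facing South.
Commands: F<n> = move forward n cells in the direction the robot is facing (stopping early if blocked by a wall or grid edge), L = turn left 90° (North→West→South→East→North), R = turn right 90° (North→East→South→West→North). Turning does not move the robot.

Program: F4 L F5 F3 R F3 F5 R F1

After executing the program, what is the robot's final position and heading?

Start: (x=7, y=1), facing South
  F4: move forward 4, now at (x=7, y=5)
  L: turn left, now facing East
  F5: move forward 5, now at (x=12, y=5)
  F3: move forward 1/3 (blocked), now at (x=13, y=5)
  R: turn right, now facing South
  F3: move forward 3, now at (x=13, y=8)
  F5: move forward 0/5 (blocked), now at (x=13, y=8)
  R: turn right, now facing West
  F1: move forward 1, now at (x=12, y=8)
Final: (x=12, y=8), facing West

Answer: Final position: (x=12, y=8), facing West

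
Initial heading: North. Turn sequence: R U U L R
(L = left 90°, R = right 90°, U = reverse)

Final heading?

Start: North
  R (right (90° clockwise)) -> East
  U (U-turn (180°)) -> West
  U (U-turn (180°)) -> East
  L (left (90° counter-clockwise)) -> North
  R (right (90° clockwise)) -> East
Final: East

Answer: Final heading: East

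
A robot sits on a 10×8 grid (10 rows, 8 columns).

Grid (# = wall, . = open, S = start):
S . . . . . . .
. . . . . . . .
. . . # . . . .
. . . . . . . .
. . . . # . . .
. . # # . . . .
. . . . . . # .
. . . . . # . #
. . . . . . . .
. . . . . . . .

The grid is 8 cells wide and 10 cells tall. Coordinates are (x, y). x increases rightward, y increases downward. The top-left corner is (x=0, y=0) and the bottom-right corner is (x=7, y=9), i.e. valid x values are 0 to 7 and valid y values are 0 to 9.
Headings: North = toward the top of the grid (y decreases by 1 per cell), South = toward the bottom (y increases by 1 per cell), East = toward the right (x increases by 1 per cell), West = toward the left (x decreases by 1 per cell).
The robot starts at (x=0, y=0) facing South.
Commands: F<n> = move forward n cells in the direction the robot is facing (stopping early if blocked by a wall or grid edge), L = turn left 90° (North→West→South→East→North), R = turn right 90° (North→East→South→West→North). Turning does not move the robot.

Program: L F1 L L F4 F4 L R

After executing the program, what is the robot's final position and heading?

Answer: Final position: (x=0, y=0), facing West

Derivation:
Start: (x=0, y=0), facing South
  L: turn left, now facing East
  F1: move forward 1, now at (x=1, y=0)
  L: turn left, now facing North
  L: turn left, now facing West
  F4: move forward 1/4 (blocked), now at (x=0, y=0)
  F4: move forward 0/4 (blocked), now at (x=0, y=0)
  L: turn left, now facing South
  R: turn right, now facing West
Final: (x=0, y=0), facing West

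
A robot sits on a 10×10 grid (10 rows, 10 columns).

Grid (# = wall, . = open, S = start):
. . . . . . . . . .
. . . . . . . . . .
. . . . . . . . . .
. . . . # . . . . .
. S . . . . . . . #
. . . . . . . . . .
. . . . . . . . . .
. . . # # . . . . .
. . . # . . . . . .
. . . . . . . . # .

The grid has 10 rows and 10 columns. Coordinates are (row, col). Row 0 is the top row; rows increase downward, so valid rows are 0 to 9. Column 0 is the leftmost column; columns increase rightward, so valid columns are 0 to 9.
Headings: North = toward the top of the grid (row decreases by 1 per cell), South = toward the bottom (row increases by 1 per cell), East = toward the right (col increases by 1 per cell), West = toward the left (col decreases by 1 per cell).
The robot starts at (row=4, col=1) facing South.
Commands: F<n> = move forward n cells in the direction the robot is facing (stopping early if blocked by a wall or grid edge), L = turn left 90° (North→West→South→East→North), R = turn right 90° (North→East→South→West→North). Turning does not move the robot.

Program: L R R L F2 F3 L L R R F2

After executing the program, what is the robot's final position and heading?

Start: (row=4, col=1), facing South
  L: turn left, now facing East
  R: turn right, now facing South
  R: turn right, now facing West
  L: turn left, now facing South
  F2: move forward 2, now at (row=6, col=1)
  F3: move forward 3, now at (row=9, col=1)
  L: turn left, now facing East
  L: turn left, now facing North
  R: turn right, now facing East
  R: turn right, now facing South
  F2: move forward 0/2 (blocked), now at (row=9, col=1)
Final: (row=9, col=1), facing South

Answer: Final position: (row=9, col=1), facing South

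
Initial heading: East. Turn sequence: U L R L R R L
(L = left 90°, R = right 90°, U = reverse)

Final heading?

Start: East
  U (U-turn (180°)) -> West
  L (left (90° counter-clockwise)) -> South
  R (right (90° clockwise)) -> West
  L (left (90° counter-clockwise)) -> South
  R (right (90° clockwise)) -> West
  R (right (90° clockwise)) -> North
  L (left (90° counter-clockwise)) -> West
Final: West

Answer: Final heading: West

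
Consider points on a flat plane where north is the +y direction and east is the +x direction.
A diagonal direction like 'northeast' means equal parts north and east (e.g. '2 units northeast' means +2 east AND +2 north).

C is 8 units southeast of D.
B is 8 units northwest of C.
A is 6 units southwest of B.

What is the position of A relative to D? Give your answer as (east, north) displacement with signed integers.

Answer: A is at (east=-6, north=-6) relative to D.

Derivation:
Place D at the origin (east=0, north=0).
  C is 8 units southeast of D: delta (east=+8, north=-8); C at (east=8, north=-8).
  B is 8 units northwest of C: delta (east=-8, north=+8); B at (east=0, north=0).
  A is 6 units southwest of B: delta (east=-6, north=-6); A at (east=-6, north=-6).
Therefore A relative to D: (east=-6, north=-6).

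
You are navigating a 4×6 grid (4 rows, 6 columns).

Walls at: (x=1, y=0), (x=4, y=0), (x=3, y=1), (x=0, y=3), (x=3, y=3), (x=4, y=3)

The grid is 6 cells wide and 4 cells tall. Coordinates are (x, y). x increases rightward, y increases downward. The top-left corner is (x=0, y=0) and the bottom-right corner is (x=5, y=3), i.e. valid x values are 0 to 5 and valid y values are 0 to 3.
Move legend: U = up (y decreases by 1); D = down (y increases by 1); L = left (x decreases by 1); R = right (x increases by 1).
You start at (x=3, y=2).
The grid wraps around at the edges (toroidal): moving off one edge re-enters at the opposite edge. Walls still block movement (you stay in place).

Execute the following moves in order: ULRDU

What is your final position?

Start: (x=3, y=2)
  U (up): blocked, stay at (x=3, y=2)
  L (left): (x=3, y=2) -> (x=2, y=2)
  R (right): (x=2, y=2) -> (x=3, y=2)
  D (down): blocked, stay at (x=3, y=2)
  U (up): blocked, stay at (x=3, y=2)
Final: (x=3, y=2)

Answer: Final position: (x=3, y=2)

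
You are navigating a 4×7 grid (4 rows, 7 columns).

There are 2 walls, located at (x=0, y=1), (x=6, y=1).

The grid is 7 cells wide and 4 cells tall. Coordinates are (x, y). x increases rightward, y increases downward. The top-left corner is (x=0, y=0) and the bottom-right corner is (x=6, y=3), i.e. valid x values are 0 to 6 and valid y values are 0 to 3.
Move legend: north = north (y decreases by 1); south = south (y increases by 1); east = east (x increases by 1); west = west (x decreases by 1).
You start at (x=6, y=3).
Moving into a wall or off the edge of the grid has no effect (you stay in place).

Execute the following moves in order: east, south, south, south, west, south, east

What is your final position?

Start: (x=6, y=3)
  east (east): blocked, stay at (x=6, y=3)
  [×3]south (south): blocked, stay at (x=6, y=3)
  west (west): (x=6, y=3) -> (x=5, y=3)
  south (south): blocked, stay at (x=5, y=3)
  east (east): (x=5, y=3) -> (x=6, y=3)
Final: (x=6, y=3)

Answer: Final position: (x=6, y=3)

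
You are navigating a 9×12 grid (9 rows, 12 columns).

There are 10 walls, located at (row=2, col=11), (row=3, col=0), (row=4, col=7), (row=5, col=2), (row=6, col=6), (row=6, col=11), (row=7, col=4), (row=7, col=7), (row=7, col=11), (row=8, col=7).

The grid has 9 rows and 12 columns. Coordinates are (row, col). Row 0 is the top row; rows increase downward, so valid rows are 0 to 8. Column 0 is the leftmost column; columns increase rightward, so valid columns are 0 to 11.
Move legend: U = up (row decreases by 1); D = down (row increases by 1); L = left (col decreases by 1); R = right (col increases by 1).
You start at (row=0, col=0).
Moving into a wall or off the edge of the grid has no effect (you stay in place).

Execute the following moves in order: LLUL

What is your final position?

Answer: Final position: (row=0, col=0)

Derivation:
Start: (row=0, col=0)
  L (left): blocked, stay at (row=0, col=0)
  L (left): blocked, stay at (row=0, col=0)
  U (up): blocked, stay at (row=0, col=0)
  L (left): blocked, stay at (row=0, col=0)
Final: (row=0, col=0)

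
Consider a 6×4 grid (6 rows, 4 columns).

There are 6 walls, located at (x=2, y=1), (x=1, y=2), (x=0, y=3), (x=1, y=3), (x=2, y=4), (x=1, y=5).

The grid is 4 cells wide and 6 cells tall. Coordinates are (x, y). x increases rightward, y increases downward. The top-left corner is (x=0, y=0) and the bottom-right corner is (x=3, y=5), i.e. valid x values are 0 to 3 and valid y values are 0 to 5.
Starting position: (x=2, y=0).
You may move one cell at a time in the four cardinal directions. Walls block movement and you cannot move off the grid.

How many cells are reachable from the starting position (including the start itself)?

BFS flood-fill from (x=2, y=0):
  Distance 0: (x=2, y=0)
  Distance 1: (x=1, y=0), (x=3, y=0)
  Distance 2: (x=0, y=0), (x=1, y=1), (x=3, y=1)
  Distance 3: (x=0, y=1), (x=3, y=2)
  Distance 4: (x=0, y=2), (x=2, y=2), (x=3, y=3)
  Distance 5: (x=2, y=3), (x=3, y=4)
  Distance 6: (x=3, y=5)
  Distance 7: (x=2, y=5)
Total reachable: 15 (grid has 18 open cells total)

Answer: Reachable cells: 15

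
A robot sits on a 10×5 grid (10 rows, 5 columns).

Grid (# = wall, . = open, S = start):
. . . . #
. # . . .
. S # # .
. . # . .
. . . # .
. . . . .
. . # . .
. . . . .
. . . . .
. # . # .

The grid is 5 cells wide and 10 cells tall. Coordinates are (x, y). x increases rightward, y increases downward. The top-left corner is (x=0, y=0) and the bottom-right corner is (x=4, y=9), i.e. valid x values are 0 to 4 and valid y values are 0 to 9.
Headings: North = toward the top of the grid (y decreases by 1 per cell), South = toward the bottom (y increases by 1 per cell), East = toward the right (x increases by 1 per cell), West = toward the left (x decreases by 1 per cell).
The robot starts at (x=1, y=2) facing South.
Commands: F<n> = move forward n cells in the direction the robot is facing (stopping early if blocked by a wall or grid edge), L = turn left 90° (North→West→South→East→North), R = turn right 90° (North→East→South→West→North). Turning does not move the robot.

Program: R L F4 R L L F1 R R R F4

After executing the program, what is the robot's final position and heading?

Answer: Final position: (x=1, y=2), facing North

Derivation:
Start: (x=1, y=2), facing South
  R: turn right, now facing West
  L: turn left, now facing South
  F4: move forward 4, now at (x=1, y=6)
  R: turn right, now facing West
  L: turn left, now facing South
  L: turn left, now facing East
  F1: move forward 0/1 (blocked), now at (x=1, y=6)
  R: turn right, now facing South
  R: turn right, now facing West
  R: turn right, now facing North
  F4: move forward 4, now at (x=1, y=2)
Final: (x=1, y=2), facing North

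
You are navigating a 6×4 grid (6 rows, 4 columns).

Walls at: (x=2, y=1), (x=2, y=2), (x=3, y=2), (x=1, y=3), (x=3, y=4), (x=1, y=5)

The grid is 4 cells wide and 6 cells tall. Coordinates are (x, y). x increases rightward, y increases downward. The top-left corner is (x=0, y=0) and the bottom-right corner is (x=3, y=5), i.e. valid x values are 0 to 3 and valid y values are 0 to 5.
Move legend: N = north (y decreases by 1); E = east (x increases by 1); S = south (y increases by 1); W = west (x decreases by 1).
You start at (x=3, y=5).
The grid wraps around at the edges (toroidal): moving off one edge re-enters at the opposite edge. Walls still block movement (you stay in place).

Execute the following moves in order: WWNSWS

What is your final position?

Start: (x=3, y=5)
  W (west): (x=3, y=5) -> (x=2, y=5)
  W (west): blocked, stay at (x=2, y=5)
  N (north): (x=2, y=5) -> (x=2, y=4)
  S (south): (x=2, y=4) -> (x=2, y=5)
  W (west): blocked, stay at (x=2, y=5)
  S (south): (x=2, y=5) -> (x=2, y=0)
Final: (x=2, y=0)

Answer: Final position: (x=2, y=0)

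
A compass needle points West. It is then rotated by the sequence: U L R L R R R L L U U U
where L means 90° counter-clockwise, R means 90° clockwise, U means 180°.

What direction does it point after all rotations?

Start: West
  U (U-turn (180°)) -> East
  L (left (90° counter-clockwise)) -> North
  R (right (90° clockwise)) -> East
  L (left (90° counter-clockwise)) -> North
  R (right (90° clockwise)) -> East
  R (right (90° clockwise)) -> South
  R (right (90° clockwise)) -> West
  L (left (90° counter-clockwise)) -> South
  L (left (90° counter-clockwise)) -> East
  U (U-turn (180°)) -> West
  U (U-turn (180°)) -> East
  U (U-turn (180°)) -> West
Final: West

Answer: Final heading: West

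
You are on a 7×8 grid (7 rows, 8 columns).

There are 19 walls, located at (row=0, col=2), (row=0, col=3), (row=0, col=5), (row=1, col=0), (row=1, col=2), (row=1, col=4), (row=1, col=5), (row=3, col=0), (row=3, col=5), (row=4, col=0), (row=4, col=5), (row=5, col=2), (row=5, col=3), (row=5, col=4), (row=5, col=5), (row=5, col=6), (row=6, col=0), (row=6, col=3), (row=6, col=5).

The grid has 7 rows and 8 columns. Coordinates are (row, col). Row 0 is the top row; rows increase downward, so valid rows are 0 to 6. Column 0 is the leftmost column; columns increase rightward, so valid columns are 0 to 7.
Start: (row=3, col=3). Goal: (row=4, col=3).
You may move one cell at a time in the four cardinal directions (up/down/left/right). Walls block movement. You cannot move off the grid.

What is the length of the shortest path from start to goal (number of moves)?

Answer: Shortest path length: 1

Derivation:
BFS from (row=3, col=3) until reaching (row=4, col=3):
  Distance 0: (row=3, col=3)
  Distance 1: (row=2, col=3), (row=3, col=2), (row=3, col=4), (row=4, col=3)  <- goal reached here
One shortest path (1 moves): (row=3, col=3) -> (row=4, col=3)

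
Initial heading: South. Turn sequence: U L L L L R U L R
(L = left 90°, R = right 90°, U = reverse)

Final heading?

Start: South
  U (U-turn (180°)) -> North
  L (left (90° counter-clockwise)) -> West
  L (left (90° counter-clockwise)) -> South
  L (left (90° counter-clockwise)) -> East
  L (left (90° counter-clockwise)) -> North
  R (right (90° clockwise)) -> East
  U (U-turn (180°)) -> West
  L (left (90° counter-clockwise)) -> South
  R (right (90° clockwise)) -> West
Final: West

Answer: Final heading: West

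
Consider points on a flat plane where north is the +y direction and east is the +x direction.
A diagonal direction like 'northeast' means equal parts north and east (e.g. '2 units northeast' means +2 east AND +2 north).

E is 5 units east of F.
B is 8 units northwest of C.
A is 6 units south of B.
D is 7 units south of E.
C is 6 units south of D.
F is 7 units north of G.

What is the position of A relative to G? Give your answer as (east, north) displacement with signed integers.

Answer: A is at (east=-3, north=-4) relative to G.

Derivation:
Place G at the origin (east=0, north=0).
  F is 7 units north of G: delta (east=+0, north=+7); F at (east=0, north=7).
  E is 5 units east of F: delta (east=+5, north=+0); E at (east=5, north=7).
  D is 7 units south of E: delta (east=+0, north=-7); D at (east=5, north=0).
  C is 6 units south of D: delta (east=+0, north=-6); C at (east=5, north=-6).
  B is 8 units northwest of C: delta (east=-8, north=+8); B at (east=-3, north=2).
  A is 6 units south of B: delta (east=+0, north=-6); A at (east=-3, north=-4).
Therefore A relative to G: (east=-3, north=-4).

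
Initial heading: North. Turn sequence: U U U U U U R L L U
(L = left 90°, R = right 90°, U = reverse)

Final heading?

Answer: Final heading: East

Derivation:
Start: North
  U (U-turn (180°)) -> South
  U (U-turn (180°)) -> North
  U (U-turn (180°)) -> South
  U (U-turn (180°)) -> North
  U (U-turn (180°)) -> South
  U (U-turn (180°)) -> North
  R (right (90° clockwise)) -> East
  L (left (90° counter-clockwise)) -> North
  L (left (90° counter-clockwise)) -> West
  U (U-turn (180°)) -> East
Final: East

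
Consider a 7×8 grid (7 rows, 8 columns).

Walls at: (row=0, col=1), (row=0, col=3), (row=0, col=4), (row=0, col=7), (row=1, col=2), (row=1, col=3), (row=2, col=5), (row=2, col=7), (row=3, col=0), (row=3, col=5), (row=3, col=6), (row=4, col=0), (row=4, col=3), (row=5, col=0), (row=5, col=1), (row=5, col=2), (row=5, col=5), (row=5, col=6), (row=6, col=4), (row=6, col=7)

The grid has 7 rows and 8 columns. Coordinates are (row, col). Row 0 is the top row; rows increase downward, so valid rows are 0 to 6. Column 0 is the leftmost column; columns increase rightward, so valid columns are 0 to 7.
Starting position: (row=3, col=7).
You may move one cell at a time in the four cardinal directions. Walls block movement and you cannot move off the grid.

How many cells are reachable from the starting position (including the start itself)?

Answer: Reachable cells: 33

Derivation:
BFS flood-fill from (row=3, col=7):
  Distance 0: (row=3, col=7)
  Distance 1: (row=4, col=7)
  Distance 2: (row=4, col=6), (row=5, col=7)
  Distance 3: (row=4, col=5)
  Distance 4: (row=4, col=4)
  Distance 5: (row=3, col=4), (row=5, col=4)
  Distance 6: (row=2, col=4), (row=3, col=3), (row=5, col=3)
  Distance 7: (row=1, col=4), (row=2, col=3), (row=3, col=2), (row=6, col=3)
  Distance 8: (row=1, col=5), (row=2, col=2), (row=3, col=1), (row=4, col=2), (row=6, col=2)
  Distance 9: (row=0, col=5), (row=1, col=6), (row=2, col=1), (row=4, col=1), (row=6, col=1)
  Distance 10: (row=0, col=6), (row=1, col=1), (row=1, col=7), (row=2, col=0), (row=2, col=6), (row=6, col=0)
  Distance 11: (row=1, col=0)
  Distance 12: (row=0, col=0)
Total reachable: 33 (grid has 36 open cells total)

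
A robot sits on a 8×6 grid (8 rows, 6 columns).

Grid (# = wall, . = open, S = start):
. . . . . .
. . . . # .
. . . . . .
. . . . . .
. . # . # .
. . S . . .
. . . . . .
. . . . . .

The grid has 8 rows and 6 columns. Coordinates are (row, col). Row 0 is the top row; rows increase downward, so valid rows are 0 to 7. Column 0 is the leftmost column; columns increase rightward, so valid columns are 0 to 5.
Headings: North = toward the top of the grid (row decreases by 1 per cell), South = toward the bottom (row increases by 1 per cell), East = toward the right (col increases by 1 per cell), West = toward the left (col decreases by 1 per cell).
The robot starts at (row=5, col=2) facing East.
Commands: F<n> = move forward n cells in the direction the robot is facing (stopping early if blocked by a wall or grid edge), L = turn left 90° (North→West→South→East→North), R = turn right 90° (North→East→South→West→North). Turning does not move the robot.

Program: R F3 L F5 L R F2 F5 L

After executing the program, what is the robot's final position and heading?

Answer: Final position: (row=7, col=5), facing North

Derivation:
Start: (row=5, col=2), facing East
  R: turn right, now facing South
  F3: move forward 2/3 (blocked), now at (row=7, col=2)
  L: turn left, now facing East
  F5: move forward 3/5 (blocked), now at (row=7, col=5)
  L: turn left, now facing North
  R: turn right, now facing East
  F2: move forward 0/2 (blocked), now at (row=7, col=5)
  F5: move forward 0/5 (blocked), now at (row=7, col=5)
  L: turn left, now facing North
Final: (row=7, col=5), facing North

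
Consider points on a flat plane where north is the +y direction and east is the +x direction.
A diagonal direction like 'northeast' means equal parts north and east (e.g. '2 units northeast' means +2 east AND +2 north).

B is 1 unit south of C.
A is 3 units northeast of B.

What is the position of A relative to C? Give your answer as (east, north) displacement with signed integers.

Answer: A is at (east=3, north=2) relative to C.

Derivation:
Place C at the origin (east=0, north=0).
  B is 1 unit south of C: delta (east=+0, north=-1); B at (east=0, north=-1).
  A is 3 units northeast of B: delta (east=+3, north=+3); A at (east=3, north=2).
Therefore A relative to C: (east=3, north=2).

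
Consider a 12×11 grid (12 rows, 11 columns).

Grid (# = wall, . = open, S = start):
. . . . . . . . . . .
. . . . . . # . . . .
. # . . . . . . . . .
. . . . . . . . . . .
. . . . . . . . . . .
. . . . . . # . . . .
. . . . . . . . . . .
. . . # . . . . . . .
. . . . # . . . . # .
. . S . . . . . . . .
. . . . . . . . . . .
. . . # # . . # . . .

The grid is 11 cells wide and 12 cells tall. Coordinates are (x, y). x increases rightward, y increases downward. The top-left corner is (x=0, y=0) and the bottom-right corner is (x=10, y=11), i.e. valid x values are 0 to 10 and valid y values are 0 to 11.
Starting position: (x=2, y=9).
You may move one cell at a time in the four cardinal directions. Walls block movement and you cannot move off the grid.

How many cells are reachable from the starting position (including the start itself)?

BFS flood-fill from (x=2, y=9):
  Distance 0: (x=2, y=9)
  Distance 1: (x=2, y=8), (x=1, y=9), (x=3, y=9), (x=2, y=10)
  Distance 2: (x=2, y=7), (x=1, y=8), (x=3, y=8), (x=0, y=9), (x=4, y=9), (x=1, y=10), (x=3, y=10), (x=2, y=11)
  Distance 3: (x=2, y=6), (x=1, y=7), (x=0, y=8), (x=5, y=9), (x=0, y=10), (x=4, y=10), (x=1, y=11)
  Distance 4: (x=2, y=5), (x=1, y=6), (x=3, y=6), (x=0, y=7), (x=5, y=8), (x=6, y=9), (x=5, y=10), (x=0, y=11)
  Distance 5: (x=2, y=4), (x=1, y=5), (x=3, y=5), (x=0, y=6), (x=4, y=6), (x=5, y=7), (x=6, y=8), (x=7, y=9), (x=6, y=10), (x=5, y=11)
  Distance 6: (x=2, y=3), (x=1, y=4), (x=3, y=4), (x=0, y=5), (x=4, y=5), (x=5, y=6), (x=4, y=7), (x=6, y=7), (x=7, y=8), (x=8, y=9), (x=7, y=10), (x=6, y=11)
  Distance 7: (x=2, y=2), (x=1, y=3), (x=3, y=3), (x=0, y=4), (x=4, y=4), (x=5, y=5), (x=6, y=6), (x=7, y=7), (x=8, y=8), (x=9, y=9), (x=8, y=10)
  Distance 8: (x=2, y=1), (x=3, y=2), (x=0, y=3), (x=4, y=3), (x=5, y=4), (x=7, y=6), (x=8, y=7), (x=10, y=9), (x=9, y=10), (x=8, y=11)
  Distance 9: (x=2, y=0), (x=1, y=1), (x=3, y=1), (x=0, y=2), (x=4, y=2), (x=5, y=3), (x=6, y=4), (x=7, y=5), (x=8, y=6), (x=9, y=7), (x=10, y=8), (x=10, y=10), (x=9, y=11)
  Distance 10: (x=1, y=0), (x=3, y=0), (x=0, y=1), (x=4, y=1), (x=5, y=2), (x=6, y=3), (x=7, y=4), (x=8, y=5), (x=9, y=6), (x=10, y=7), (x=10, y=11)
  Distance 11: (x=0, y=0), (x=4, y=0), (x=5, y=1), (x=6, y=2), (x=7, y=3), (x=8, y=4), (x=9, y=5), (x=10, y=6)
  Distance 12: (x=5, y=0), (x=7, y=2), (x=8, y=3), (x=9, y=4), (x=10, y=5)
  Distance 13: (x=6, y=0), (x=7, y=1), (x=8, y=2), (x=9, y=3), (x=10, y=4)
  Distance 14: (x=7, y=0), (x=8, y=1), (x=9, y=2), (x=10, y=3)
  Distance 15: (x=8, y=0), (x=9, y=1), (x=10, y=2)
  Distance 16: (x=9, y=0), (x=10, y=1)
  Distance 17: (x=10, y=0)
Total reachable: 123 (grid has 123 open cells total)

Answer: Reachable cells: 123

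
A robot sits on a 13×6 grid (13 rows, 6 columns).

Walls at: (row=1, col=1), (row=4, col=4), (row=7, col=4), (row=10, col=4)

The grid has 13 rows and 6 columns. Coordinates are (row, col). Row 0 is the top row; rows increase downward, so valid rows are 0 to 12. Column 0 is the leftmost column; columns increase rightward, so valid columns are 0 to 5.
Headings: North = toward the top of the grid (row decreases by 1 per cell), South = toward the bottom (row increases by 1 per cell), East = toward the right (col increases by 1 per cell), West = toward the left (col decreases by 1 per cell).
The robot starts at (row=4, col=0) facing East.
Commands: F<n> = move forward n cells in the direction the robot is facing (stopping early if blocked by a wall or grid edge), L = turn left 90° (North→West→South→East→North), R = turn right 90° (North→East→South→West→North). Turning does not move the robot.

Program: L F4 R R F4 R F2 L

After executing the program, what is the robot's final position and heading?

Start: (row=4, col=0), facing East
  L: turn left, now facing North
  F4: move forward 4, now at (row=0, col=0)
  R: turn right, now facing East
  R: turn right, now facing South
  F4: move forward 4, now at (row=4, col=0)
  R: turn right, now facing West
  F2: move forward 0/2 (blocked), now at (row=4, col=0)
  L: turn left, now facing South
Final: (row=4, col=0), facing South

Answer: Final position: (row=4, col=0), facing South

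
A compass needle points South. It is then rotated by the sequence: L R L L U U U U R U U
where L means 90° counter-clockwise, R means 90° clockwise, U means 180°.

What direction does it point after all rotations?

Start: South
  L (left (90° counter-clockwise)) -> East
  R (right (90° clockwise)) -> South
  L (left (90° counter-clockwise)) -> East
  L (left (90° counter-clockwise)) -> North
  U (U-turn (180°)) -> South
  U (U-turn (180°)) -> North
  U (U-turn (180°)) -> South
  U (U-turn (180°)) -> North
  R (right (90° clockwise)) -> East
  U (U-turn (180°)) -> West
  U (U-turn (180°)) -> East
Final: East

Answer: Final heading: East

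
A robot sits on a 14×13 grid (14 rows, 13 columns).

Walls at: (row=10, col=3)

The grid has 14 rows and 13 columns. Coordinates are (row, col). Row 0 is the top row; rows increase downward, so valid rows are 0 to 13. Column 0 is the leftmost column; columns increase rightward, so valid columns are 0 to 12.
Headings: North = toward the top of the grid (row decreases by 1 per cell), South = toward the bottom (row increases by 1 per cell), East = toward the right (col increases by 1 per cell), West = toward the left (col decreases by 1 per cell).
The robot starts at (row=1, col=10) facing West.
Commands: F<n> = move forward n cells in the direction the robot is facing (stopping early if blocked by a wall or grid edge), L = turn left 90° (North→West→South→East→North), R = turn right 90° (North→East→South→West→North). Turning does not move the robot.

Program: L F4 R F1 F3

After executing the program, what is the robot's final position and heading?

Answer: Final position: (row=5, col=6), facing West

Derivation:
Start: (row=1, col=10), facing West
  L: turn left, now facing South
  F4: move forward 4, now at (row=5, col=10)
  R: turn right, now facing West
  F1: move forward 1, now at (row=5, col=9)
  F3: move forward 3, now at (row=5, col=6)
Final: (row=5, col=6), facing West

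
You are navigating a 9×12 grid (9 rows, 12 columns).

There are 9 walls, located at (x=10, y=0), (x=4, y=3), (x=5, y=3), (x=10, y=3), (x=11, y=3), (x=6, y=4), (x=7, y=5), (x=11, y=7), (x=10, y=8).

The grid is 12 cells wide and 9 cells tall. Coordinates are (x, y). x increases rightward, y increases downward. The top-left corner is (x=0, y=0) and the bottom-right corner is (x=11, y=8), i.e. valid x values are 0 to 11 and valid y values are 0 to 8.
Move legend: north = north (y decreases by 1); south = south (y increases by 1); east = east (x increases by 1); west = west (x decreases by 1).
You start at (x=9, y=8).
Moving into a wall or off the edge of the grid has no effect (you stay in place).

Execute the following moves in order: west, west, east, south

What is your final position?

Answer: Final position: (x=8, y=8)

Derivation:
Start: (x=9, y=8)
  west (west): (x=9, y=8) -> (x=8, y=8)
  west (west): (x=8, y=8) -> (x=7, y=8)
  east (east): (x=7, y=8) -> (x=8, y=8)
  south (south): blocked, stay at (x=8, y=8)
Final: (x=8, y=8)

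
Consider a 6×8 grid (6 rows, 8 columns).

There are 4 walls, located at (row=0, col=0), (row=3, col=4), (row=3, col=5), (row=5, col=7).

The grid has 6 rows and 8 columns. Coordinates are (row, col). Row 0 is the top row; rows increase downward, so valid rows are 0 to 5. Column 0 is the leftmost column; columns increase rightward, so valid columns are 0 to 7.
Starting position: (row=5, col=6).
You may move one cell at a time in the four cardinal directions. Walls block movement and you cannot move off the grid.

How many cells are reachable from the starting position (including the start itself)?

BFS flood-fill from (row=5, col=6):
  Distance 0: (row=5, col=6)
  Distance 1: (row=4, col=6), (row=5, col=5)
  Distance 2: (row=3, col=6), (row=4, col=5), (row=4, col=7), (row=5, col=4)
  Distance 3: (row=2, col=6), (row=3, col=7), (row=4, col=4), (row=5, col=3)
  Distance 4: (row=1, col=6), (row=2, col=5), (row=2, col=7), (row=4, col=3), (row=5, col=2)
  Distance 5: (row=0, col=6), (row=1, col=5), (row=1, col=7), (row=2, col=4), (row=3, col=3), (row=4, col=2), (row=5, col=1)
  Distance 6: (row=0, col=5), (row=0, col=7), (row=1, col=4), (row=2, col=3), (row=3, col=2), (row=4, col=1), (row=5, col=0)
  Distance 7: (row=0, col=4), (row=1, col=3), (row=2, col=2), (row=3, col=1), (row=4, col=0)
  Distance 8: (row=0, col=3), (row=1, col=2), (row=2, col=1), (row=3, col=0)
  Distance 9: (row=0, col=2), (row=1, col=1), (row=2, col=0)
  Distance 10: (row=0, col=1), (row=1, col=0)
Total reachable: 44 (grid has 44 open cells total)

Answer: Reachable cells: 44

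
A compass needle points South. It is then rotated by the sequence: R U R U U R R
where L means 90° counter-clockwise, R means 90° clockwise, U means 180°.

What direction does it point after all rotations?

Start: South
  R (right (90° clockwise)) -> West
  U (U-turn (180°)) -> East
  R (right (90° clockwise)) -> South
  U (U-turn (180°)) -> North
  U (U-turn (180°)) -> South
  R (right (90° clockwise)) -> West
  R (right (90° clockwise)) -> North
Final: North

Answer: Final heading: North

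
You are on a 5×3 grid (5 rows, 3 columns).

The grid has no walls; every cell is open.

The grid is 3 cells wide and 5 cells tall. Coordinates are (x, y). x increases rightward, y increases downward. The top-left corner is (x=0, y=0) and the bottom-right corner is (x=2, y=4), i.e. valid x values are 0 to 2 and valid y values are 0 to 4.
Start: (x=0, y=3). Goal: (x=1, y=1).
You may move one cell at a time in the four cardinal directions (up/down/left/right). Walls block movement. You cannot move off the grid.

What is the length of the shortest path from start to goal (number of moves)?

BFS from (x=0, y=3) until reaching (x=1, y=1):
  Distance 0: (x=0, y=3)
  Distance 1: (x=0, y=2), (x=1, y=3), (x=0, y=4)
  Distance 2: (x=0, y=1), (x=1, y=2), (x=2, y=3), (x=1, y=4)
  Distance 3: (x=0, y=0), (x=1, y=1), (x=2, y=2), (x=2, y=4)  <- goal reached here
One shortest path (3 moves): (x=0, y=3) -> (x=1, y=3) -> (x=1, y=2) -> (x=1, y=1)

Answer: Shortest path length: 3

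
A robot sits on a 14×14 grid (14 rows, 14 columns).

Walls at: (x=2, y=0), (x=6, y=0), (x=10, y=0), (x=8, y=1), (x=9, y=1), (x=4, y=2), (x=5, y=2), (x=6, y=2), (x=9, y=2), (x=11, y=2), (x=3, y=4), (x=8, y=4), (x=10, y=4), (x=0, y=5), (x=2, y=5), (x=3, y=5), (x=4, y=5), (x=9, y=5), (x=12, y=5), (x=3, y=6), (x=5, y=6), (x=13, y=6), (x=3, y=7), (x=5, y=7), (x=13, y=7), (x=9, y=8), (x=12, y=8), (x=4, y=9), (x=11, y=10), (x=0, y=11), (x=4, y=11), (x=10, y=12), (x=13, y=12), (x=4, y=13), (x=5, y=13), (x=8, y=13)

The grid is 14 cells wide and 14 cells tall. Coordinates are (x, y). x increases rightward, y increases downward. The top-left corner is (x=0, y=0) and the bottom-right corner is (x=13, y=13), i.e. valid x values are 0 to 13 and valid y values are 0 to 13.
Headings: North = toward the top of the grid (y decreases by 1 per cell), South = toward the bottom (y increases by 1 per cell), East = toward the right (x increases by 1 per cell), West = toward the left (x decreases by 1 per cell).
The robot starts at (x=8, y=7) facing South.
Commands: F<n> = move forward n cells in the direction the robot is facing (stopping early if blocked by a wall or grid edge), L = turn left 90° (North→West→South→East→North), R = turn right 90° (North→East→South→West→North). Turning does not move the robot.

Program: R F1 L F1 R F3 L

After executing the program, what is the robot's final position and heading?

Start: (x=8, y=7), facing South
  R: turn right, now facing West
  F1: move forward 1, now at (x=7, y=7)
  L: turn left, now facing South
  F1: move forward 1, now at (x=7, y=8)
  R: turn right, now facing West
  F3: move forward 3, now at (x=4, y=8)
  L: turn left, now facing South
Final: (x=4, y=8), facing South

Answer: Final position: (x=4, y=8), facing South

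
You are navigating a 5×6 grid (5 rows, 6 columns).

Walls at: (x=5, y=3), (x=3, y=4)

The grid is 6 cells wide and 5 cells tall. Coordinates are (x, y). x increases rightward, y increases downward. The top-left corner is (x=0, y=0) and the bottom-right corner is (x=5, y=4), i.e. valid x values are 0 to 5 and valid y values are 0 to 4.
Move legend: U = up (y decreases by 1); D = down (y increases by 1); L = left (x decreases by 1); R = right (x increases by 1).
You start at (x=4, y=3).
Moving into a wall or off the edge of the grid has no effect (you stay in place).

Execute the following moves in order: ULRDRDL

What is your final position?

Answer: Final position: (x=4, y=4)

Derivation:
Start: (x=4, y=3)
  U (up): (x=4, y=3) -> (x=4, y=2)
  L (left): (x=4, y=2) -> (x=3, y=2)
  R (right): (x=3, y=2) -> (x=4, y=2)
  D (down): (x=4, y=2) -> (x=4, y=3)
  R (right): blocked, stay at (x=4, y=3)
  D (down): (x=4, y=3) -> (x=4, y=4)
  L (left): blocked, stay at (x=4, y=4)
Final: (x=4, y=4)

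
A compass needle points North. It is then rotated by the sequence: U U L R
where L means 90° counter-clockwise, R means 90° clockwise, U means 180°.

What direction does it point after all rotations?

Answer: Final heading: North

Derivation:
Start: North
  U (U-turn (180°)) -> South
  U (U-turn (180°)) -> North
  L (left (90° counter-clockwise)) -> West
  R (right (90° clockwise)) -> North
Final: North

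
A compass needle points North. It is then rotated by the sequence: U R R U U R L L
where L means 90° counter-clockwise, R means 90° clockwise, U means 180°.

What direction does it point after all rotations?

Answer: Final heading: West

Derivation:
Start: North
  U (U-turn (180°)) -> South
  R (right (90° clockwise)) -> West
  R (right (90° clockwise)) -> North
  U (U-turn (180°)) -> South
  U (U-turn (180°)) -> North
  R (right (90° clockwise)) -> East
  L (left (90° counter-clockwise)) -> North
  L (left (90° counter-clockwise)) -> West
Final: West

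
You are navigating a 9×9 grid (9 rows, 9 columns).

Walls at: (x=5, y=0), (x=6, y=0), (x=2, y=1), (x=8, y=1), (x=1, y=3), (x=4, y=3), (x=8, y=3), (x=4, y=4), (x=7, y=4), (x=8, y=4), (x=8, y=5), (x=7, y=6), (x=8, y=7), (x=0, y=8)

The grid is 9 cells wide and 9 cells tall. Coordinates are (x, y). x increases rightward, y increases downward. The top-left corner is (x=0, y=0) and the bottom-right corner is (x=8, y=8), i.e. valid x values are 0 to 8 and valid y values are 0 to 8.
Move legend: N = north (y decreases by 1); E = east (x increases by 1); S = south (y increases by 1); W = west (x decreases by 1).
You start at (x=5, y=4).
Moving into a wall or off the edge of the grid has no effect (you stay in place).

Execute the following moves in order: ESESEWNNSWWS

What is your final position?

Answer: Final position: (x=5, y=5)

Derivation:
Start: (x=5, y=4)
  E (east): (x=5, y=4) -> (x=6, y=4)
  S (south): (x=6, y=4) -> (x=6, y=5)
  E (east): (x=6, y=5) -> (x=7, y=5)
  S (south): blocked, stay at (x=7, y=5)
  E (east): blocked, stay at (x=7, y=5)
  W (west): (x=7, y=5) -> (x=6, y=5)
  N (north): (x=6, y=5) -> (x=6, y=4)
  N (north): (x=6, y=4) -> (x=6, y=3)
  S (south): (x=6, y=3) -> (x=6, y=4)
  W (west): (x=6, y=4) -> (x=5, y=4)
  W (west): blocked, stay at (x=5, y=4)
  S (south): (x=5, y=4) -> (x=5, y=5)
Final: (x=5, y=5)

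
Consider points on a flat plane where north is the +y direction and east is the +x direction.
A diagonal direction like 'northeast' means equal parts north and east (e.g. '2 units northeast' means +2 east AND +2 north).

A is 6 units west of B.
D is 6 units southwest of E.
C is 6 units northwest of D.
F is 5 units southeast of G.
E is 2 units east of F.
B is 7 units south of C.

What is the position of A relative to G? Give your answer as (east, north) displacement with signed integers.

Answer: A is at (east=-11, north=-12) relative to G.

Derivation:
Place G at the origin (east=0, north=0).
  F is 5 units southeast of G: delta (east=+5, north=-5); F at (east=5, north=-5).
  E is 2 units east of F: delta (east=+2, north=+0); E at (east=7, north=-5).
  D is 6 units southwest of E: delta (east=-6, north=-6); D at (east=1, north=-11).
  C is 6 units northwest of D: delta (east=-6, north=+6); C at (east=-5, north=-5).
  B is 7 units south of C: delta (east=+0, north=-7); B at (east=-5, north=-12).
  A is 6 units west of B: delta (east=-6, north=+0); A at (east=-11, north=-12).
Therefore A relative to G: (east=-11, north=-12).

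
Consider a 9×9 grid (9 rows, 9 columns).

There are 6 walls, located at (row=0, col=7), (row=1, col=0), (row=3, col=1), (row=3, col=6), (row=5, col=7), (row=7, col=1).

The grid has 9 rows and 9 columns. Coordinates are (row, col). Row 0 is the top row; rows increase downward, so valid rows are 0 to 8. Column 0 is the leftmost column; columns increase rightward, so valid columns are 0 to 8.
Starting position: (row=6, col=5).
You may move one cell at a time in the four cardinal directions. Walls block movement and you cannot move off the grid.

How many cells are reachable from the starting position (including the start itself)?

BFS flood-fill from (row=6, col=5):
  Distance 0: (row=6, col=5)
  Distance 1: (row=5, col=5), (row=6, col=4), (row=6, col=6), (row=7, col=5)
  Distance 2: (row=4, col=5), (row=5, col=4), (row=5, col=6), (row=6, col=3), (row=6, col=7), (row=7, col=4), (row=7, col=6), (row=8, col=5)
  Distance 3: (row=3, col=5), (row=4, col=4), (row=4, col=6), (row=5, col=3), (row=6, col=2), (row=6, col=8), (row=7, col=3), (row=7, col=7), (row=8, col=4), (row=8, col=6)
  Distance 4: (row=2, col=5), (row=3, col=4), (row=4, col=3), (row=4, col=7), (row=5, col=2), (row=5, col=8), (row=6, col=1), (row=7, col=2), (row=7, col=8), (row=8, col=3), (row=8, col=7)
  Distance 5: (row=1, col=5), (row=2, col=4), (row=2, col=6), (row=3, col=3), (row=3, col=7), (row=4, col=2), (row=4, col=8), (row=5, col=1), (row=6, col=0), (row=8, col=2), (row=8, col=8)
  Distance 6: (row=0, col=5), (row=1, col=4), (row=1, col=6), (row=2, col=3), (row=2, col=7), (row=3, col=2), (row=3, col=8), (row=4, col=1), (row=5, col=0), (row=7, col=0), (row=8, col=1)
  Distance 7: (row=0, col=4), (row=0, col=6), (row=1, col=3), (row=1, col=7), (row=2, col=2), (row=2, col=8), (row=4, col=0), (row=8, col=0)
  Distance 8: (row=0, col=3), (row=1, col=2), (row=1, col=8), (row=2, col=1), (row=3, col=0)
  Distance 9: (row=0, col=2), (row=0, col=8), (row=1, col=1), (row=2, col=0)
  Distance 10: (row=0, col=1)
  Distance 11: (row=0, col=0)
Total reachable: 75 (grid has 75 open cells total)

Answer: Reachable cells: 75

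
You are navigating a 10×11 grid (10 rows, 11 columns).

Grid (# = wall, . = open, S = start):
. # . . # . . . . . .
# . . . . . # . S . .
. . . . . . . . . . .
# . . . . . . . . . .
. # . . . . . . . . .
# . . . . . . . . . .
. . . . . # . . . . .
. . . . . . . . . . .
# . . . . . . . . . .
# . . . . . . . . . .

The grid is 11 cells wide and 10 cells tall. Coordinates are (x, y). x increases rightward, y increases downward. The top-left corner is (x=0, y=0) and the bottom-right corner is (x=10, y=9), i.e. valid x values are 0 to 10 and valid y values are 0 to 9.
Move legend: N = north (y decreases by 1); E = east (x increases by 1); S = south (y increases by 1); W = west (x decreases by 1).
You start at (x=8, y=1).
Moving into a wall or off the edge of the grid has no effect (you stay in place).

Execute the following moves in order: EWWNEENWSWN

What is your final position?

Start: (x=8, y=1)
  E (east): (x=8, y=1) -> (x=9, y=1)
  W (west): (x=9, y=1) -> (x=8, y=1)
  W (west): (x=8, y=1) -> (x=7, y=1)
  N (north): (x=7, y=1) -> (x=7, y=0)
  E (east): (x=7, y=0) -> (x=8, y=0)
  E (east): (x=8, y=0) -> (x=9, y=0)
  N (north): blocked, stay at (x=9, y=0)
  W (west): (x=9, y=0) -> (x=8, y=0)
  S (south): (x=8, y=0) -> (x=8, y=1)
  W (west): (x=8, y=1) -> (x=7, y=1)
  N (north): (x=7, y=1) -> (x=7, y=0)
Final: (x=7, y=0)

Answer: Final position: (x=7, y=0)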